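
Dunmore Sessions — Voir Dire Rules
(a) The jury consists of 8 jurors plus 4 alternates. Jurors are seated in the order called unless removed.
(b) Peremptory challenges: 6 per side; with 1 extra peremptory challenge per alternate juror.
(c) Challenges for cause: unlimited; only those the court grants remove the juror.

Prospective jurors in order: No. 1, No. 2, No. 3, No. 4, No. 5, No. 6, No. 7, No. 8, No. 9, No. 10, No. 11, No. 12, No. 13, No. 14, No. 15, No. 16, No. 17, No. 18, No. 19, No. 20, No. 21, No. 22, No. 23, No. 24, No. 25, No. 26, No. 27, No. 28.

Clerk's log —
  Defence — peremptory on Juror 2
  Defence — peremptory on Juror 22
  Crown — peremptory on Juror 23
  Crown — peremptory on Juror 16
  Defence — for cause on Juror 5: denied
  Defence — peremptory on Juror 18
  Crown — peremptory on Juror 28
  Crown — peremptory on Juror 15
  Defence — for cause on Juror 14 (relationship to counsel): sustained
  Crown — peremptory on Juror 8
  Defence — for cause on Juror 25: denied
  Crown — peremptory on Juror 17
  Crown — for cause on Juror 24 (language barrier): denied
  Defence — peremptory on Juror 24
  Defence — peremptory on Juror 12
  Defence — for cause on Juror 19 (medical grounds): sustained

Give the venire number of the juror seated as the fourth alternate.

Removed: #2, #8, #12, #14, #15, #16, #17, #18, #19, #22, #23, #24, #28. (#5, #25 stay — for-cause denied.)
Filling seats in venire order through position 12: #1, #3, #4, #5, #6, #7, #9, #10, #11, #13, #20, #21.
So alternate 4 is #21.

21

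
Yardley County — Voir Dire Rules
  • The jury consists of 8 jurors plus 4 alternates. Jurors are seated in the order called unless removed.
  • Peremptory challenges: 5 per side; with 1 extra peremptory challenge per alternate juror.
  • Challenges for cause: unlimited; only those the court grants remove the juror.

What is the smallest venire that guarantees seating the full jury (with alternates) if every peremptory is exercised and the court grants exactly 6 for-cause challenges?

Seats to fill: 8 + 4 alternates = 12.
Peremptories: 5 + 1×4 = 9 per side × 2 sides = 18.
For-cause removals: 6.
Minimum venire: 12 + 18 + 6 = 36.

36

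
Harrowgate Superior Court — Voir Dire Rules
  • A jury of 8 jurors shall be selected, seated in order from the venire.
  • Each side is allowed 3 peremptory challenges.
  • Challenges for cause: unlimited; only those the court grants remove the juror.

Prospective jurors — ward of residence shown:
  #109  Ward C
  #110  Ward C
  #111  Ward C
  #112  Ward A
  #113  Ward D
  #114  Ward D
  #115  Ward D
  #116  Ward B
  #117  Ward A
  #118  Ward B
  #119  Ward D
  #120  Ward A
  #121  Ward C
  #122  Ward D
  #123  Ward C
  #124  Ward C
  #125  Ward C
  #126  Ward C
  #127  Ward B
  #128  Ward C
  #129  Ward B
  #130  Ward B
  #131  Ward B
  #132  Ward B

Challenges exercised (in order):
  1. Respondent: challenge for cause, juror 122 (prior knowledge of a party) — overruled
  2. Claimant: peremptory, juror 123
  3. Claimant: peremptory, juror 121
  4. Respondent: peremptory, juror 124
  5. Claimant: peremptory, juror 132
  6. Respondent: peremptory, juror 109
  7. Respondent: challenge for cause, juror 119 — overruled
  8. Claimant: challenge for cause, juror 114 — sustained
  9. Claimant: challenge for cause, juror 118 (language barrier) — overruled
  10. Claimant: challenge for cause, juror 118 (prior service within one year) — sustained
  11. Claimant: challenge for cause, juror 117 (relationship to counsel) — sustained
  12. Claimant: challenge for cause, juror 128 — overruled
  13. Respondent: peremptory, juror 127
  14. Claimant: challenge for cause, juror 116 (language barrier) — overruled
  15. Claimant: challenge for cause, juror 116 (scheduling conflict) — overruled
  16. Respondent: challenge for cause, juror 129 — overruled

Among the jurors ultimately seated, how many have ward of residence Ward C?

Removed: #109, #114, #117, #118, #121, #123, #124, #127, #132.
Seated jurors 1–8: #110, #111, #112, #113, #115, #116, #119, #120.
Of those, in Ward C: #110, #111 → 2.

2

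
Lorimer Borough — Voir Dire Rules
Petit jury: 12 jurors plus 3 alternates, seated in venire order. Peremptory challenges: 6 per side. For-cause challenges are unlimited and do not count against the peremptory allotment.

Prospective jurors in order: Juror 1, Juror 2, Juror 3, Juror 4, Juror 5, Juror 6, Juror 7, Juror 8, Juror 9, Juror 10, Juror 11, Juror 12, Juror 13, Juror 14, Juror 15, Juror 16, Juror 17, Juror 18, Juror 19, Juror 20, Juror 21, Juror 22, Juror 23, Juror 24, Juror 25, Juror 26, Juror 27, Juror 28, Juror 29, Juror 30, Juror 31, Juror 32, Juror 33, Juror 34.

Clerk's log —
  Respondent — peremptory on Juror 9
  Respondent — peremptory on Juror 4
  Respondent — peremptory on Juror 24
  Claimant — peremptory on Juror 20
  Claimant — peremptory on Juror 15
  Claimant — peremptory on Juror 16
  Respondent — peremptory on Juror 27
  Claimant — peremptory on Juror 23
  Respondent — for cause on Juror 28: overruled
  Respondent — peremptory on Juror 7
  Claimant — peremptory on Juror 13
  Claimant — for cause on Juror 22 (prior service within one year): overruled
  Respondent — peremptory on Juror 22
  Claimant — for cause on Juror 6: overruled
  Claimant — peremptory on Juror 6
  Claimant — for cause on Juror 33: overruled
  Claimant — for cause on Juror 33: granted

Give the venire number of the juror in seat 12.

Removed: #4, #6, #7, #9, #13, #15, #16, #20, #22, #23, #24, #27, #33. (#28 stays — for-cause denied.)
Seating in order: seats 1–12 → #1, #2, #3, #5, #8, #10, #11, #12, #14, #17, #18, #19; alternates → #21, #25, #26.
So seat 12 is #19.

19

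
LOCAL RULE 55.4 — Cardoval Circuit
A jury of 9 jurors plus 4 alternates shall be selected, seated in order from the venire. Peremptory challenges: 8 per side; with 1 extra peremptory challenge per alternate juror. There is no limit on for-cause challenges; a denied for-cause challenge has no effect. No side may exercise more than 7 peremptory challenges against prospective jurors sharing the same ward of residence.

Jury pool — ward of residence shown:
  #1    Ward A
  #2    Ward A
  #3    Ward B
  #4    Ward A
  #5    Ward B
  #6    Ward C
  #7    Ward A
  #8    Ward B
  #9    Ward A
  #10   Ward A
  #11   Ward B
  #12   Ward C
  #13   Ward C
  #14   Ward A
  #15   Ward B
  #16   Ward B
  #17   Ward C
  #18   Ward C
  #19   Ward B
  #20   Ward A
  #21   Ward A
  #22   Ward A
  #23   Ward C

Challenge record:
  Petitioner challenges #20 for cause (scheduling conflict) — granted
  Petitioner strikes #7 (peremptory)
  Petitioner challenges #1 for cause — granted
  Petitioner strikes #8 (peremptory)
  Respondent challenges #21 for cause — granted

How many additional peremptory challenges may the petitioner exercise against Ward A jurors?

Petitioner peremptories so far: #7, #8 — 2 of 12 used, 10 left overall.
Against Ward A: #7 — 1 used; per-ward cap 7 leaves 6.
Binding limit: min(10, 6) = 6.

6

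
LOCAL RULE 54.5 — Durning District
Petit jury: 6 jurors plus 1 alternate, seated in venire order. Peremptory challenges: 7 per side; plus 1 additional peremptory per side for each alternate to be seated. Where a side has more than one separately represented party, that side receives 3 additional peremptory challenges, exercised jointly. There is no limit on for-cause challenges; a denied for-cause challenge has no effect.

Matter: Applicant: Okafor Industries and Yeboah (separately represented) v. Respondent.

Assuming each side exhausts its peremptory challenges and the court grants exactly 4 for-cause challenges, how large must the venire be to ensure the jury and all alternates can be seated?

30

Seats to fill: 6 + 1 alternates = 7.
Peremptories — Applicant: 7 + 1×1 + 3 = 11; Respondent: 7 + 1×1 = 8; total 19.
For-cause removals: 4.
Minimum venire: 7 + 19 + 4 = 30.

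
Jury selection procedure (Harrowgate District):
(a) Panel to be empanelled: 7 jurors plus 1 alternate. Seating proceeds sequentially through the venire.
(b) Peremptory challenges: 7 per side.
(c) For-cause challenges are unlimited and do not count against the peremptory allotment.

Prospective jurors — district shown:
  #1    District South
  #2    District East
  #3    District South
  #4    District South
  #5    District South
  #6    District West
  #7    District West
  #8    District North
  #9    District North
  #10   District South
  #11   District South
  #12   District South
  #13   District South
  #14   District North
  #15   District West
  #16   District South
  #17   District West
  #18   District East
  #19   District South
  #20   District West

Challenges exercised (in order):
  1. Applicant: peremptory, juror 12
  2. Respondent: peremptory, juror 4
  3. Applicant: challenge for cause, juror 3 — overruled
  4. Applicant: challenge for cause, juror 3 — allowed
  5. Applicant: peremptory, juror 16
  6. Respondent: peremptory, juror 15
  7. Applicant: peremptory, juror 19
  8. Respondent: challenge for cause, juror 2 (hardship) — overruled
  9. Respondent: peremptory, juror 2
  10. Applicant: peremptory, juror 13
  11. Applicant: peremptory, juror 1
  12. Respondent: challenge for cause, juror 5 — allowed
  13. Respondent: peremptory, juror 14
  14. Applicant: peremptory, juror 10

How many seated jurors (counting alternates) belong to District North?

2

Removed: #1, #2, #3, #4, #5, #10, #12, #13, #14, #15, #16, #19.
Seated (8 incl. alternates): #6, #7, #8, #9, #11, #17, #18, #20.
Of those, in District North: #8, #9 → 2.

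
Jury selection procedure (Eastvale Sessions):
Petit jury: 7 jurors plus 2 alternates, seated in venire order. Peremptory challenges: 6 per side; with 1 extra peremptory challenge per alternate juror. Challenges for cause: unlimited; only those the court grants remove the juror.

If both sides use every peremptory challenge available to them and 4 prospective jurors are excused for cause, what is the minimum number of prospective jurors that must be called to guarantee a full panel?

Seats to fill: 7 + 2 alternates = 9.
Peremptories: 6 + 1×2 = 8 per side × 2 sides = 16.
For-cause removals: 4.
Minimum venire: 9 + 16 + 4 = 29.

29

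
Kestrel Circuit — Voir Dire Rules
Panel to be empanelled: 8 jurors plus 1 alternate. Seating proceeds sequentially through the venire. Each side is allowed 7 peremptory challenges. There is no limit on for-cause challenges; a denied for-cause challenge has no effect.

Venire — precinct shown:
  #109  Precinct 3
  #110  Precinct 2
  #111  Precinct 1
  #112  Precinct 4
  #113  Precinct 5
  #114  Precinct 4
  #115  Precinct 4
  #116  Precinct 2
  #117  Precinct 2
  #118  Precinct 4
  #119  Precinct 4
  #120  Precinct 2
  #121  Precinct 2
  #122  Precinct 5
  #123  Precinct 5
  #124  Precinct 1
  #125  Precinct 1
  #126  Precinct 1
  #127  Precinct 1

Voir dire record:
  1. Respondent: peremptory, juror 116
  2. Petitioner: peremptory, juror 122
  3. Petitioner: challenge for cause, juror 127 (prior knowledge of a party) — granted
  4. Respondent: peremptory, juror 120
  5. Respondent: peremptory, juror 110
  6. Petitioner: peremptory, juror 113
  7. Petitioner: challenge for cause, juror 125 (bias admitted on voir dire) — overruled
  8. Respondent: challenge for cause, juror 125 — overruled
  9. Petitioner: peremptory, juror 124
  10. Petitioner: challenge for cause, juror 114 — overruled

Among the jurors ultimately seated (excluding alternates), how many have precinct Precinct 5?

Removed: #110, #113, #116, #120, #122, #124, #127.
Seated jurors 1–8: #109, #111, #112, #114, #115, #117, #118, #119 (alternates #121 not counted).
None of those are in Precinct 5 → 0.

0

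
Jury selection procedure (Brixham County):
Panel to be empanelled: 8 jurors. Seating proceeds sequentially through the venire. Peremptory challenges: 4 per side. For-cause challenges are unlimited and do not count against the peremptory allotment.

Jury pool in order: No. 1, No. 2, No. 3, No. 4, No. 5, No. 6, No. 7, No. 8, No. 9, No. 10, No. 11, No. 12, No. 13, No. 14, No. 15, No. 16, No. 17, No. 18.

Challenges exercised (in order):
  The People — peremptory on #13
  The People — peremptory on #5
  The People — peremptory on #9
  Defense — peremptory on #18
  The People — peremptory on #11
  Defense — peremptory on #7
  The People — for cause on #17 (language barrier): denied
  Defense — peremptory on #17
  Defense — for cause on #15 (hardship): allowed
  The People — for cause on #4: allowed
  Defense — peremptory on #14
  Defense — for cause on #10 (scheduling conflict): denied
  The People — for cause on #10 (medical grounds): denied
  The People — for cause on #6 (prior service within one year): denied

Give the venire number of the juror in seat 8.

Removed: #4, #5, #7, #9, #11, #13, #14, #15, #17, #18. (#6, #10 stay — for-cause denied.)
Filling seats in venire order through position 8: #1, #2, #3, #6, #8, #10, #12, #16.
So seat 8 is #16.

16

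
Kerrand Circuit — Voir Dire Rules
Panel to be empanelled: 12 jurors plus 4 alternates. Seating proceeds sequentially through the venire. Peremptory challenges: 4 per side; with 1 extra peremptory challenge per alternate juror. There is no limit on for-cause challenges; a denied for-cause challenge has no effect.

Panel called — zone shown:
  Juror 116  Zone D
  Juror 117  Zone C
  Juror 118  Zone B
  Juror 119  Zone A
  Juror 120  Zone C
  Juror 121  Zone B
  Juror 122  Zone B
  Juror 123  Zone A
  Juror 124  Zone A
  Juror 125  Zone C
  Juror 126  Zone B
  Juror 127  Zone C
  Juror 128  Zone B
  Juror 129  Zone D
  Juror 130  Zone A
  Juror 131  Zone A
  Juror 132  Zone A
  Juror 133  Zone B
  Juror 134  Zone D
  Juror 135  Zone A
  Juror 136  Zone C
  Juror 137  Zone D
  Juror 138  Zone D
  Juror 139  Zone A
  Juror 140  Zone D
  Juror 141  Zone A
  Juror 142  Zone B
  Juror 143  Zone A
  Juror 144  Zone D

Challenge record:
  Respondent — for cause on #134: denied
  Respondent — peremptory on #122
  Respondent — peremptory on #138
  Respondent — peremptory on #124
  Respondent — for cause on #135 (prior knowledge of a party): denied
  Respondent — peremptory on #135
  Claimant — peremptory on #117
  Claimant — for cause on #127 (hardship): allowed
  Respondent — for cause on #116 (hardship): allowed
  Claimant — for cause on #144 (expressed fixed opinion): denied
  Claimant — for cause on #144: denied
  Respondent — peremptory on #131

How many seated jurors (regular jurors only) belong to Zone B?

5

Removed: #116, #117, #122, #124, #127, #131, #135, #138.
Seated jurors 1–12: #118, #119, #120, #121, #123, #125, #126, #128, #129, #130, #132, #133 (alternates #134, #136, #137, #139 not counted).
Of those, in Zone B: #118, #121, #126, #128, #133 → 5.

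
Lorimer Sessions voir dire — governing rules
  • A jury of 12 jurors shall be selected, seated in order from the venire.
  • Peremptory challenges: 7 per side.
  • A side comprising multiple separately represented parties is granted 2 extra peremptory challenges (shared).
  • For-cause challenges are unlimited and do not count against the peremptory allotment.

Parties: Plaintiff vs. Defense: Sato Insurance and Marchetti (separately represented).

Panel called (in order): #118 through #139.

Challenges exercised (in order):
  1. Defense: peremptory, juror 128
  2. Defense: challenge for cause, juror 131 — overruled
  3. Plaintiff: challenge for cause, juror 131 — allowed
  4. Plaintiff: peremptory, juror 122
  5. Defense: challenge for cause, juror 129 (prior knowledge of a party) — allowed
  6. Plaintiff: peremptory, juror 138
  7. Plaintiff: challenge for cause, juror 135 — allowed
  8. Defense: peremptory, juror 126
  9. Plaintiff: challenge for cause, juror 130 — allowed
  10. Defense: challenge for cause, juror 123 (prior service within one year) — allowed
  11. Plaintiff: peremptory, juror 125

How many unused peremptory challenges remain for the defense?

7

Defense allotment: 7 base + 2 multi-party = 9.
Defense peremptories used: #128, #126 — 2 (for-cause on #131, #129, #123 don't count).
Remaining: 9 − 2 = 7.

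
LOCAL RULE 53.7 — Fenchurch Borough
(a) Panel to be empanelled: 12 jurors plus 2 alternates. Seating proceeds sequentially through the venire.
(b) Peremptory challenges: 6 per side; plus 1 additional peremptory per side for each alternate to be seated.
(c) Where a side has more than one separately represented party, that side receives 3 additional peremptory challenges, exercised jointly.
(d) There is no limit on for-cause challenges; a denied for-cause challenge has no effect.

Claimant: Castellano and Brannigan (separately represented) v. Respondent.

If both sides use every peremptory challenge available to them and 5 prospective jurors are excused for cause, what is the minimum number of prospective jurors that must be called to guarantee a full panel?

Seats to fill: 12 + 2 alternates = 14.
Peremptories — Claimant: 6 + 1×2 + 3 = 11; Respondent: 6 + 1×2 = 8; total 19.
For-cause removals: 5.
Minimum venire: 14 + 19 + 5 = 38.

38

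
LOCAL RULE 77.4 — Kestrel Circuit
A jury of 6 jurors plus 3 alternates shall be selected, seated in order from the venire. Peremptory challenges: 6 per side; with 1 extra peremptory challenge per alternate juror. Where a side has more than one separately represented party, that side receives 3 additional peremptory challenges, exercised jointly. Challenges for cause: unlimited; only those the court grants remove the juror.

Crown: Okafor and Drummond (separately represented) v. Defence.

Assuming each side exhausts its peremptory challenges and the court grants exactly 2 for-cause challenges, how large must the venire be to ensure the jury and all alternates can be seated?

32

Seats to fill: 6 + 3 alternates = 9.
Peremptories — Crown: 6 + 1×3 + 3 = 12; Defence: 6 + 1×3 = 9; total 21.
For-cause removals: 2.
Minimum venire: 9 + 21 + 2 = 32.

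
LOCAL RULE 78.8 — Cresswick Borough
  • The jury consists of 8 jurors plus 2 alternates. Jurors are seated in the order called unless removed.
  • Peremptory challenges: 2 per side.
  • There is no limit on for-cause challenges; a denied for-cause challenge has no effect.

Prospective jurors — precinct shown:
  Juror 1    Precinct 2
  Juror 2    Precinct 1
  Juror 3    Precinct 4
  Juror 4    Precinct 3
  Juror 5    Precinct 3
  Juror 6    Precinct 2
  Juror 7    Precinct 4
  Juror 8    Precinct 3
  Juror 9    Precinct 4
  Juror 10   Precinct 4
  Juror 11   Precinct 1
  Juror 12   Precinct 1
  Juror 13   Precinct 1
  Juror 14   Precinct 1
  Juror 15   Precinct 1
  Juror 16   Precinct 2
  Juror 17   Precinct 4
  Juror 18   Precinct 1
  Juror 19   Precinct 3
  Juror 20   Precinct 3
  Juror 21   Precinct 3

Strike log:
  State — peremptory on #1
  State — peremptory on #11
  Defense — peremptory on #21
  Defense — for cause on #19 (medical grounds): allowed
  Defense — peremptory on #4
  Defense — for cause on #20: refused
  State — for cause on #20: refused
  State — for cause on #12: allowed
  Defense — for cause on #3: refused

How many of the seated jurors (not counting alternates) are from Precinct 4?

Removed: #1, #4, #11, #12, #19, #21.
Seated jurors 1–8: #2, #3, #5, #6, #7, #8, #9, #10 (alternates #13, #14 not counted).
Of those, in Precinct 4: #3, #7, #9, #10 → 4.

4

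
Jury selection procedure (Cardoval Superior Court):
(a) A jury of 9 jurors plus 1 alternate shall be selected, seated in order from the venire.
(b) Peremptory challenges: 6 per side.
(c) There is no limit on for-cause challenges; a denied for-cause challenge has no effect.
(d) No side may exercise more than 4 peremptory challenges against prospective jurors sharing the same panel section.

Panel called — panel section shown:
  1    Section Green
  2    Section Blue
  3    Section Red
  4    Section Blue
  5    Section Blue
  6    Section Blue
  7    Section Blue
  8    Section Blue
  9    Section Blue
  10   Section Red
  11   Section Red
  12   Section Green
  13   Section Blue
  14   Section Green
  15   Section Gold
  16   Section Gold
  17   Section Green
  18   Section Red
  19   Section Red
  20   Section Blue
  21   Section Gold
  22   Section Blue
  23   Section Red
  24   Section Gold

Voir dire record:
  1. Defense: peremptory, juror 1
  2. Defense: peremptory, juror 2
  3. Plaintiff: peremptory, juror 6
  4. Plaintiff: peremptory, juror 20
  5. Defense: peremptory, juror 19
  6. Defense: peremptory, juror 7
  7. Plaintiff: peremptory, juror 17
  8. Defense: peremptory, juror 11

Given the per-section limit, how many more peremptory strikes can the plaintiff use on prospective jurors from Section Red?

Plaintiff peremptories so far: #6, #20, #17 — 3 of 6 used, 3 left overall.
Against Section Red: none yet — per-section cap 4 leaves 4.
Binding limit: min(3, 4) = 3.

3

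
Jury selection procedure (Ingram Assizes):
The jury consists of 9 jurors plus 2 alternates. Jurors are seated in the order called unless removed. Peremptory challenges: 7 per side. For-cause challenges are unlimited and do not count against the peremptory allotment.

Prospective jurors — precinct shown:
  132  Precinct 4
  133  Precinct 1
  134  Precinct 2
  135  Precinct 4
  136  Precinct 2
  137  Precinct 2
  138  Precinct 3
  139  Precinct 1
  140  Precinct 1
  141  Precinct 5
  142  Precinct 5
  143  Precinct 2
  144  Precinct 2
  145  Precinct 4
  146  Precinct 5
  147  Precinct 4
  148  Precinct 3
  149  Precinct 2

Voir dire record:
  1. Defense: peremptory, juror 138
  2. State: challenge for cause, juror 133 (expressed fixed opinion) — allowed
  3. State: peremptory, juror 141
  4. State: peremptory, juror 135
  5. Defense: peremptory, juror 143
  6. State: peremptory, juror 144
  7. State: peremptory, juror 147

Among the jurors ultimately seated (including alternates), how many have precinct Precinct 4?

2

Removed: #133, #135, #138, #141, #143, #144, #147.
Seated (11 incl. alternates): #132, #134, #136, #137, #139, #140, #142, #145, #146, #148, #149.
Of those, in Precinct 4: #132, #145 → 2.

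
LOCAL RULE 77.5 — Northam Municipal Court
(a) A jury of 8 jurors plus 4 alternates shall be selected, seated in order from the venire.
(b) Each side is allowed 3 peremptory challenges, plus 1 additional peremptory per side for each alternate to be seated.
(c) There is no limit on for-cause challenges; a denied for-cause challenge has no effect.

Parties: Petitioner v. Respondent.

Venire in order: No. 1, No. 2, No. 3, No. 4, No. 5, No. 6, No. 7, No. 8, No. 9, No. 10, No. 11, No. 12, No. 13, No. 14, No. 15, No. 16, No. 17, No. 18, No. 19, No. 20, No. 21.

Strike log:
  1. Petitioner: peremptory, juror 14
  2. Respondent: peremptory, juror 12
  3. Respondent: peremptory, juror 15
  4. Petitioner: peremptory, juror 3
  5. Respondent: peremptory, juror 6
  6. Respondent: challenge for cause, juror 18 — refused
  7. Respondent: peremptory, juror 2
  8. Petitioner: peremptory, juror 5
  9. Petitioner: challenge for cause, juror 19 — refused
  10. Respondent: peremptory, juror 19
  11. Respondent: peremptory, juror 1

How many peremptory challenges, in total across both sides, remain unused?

5

Petitioner allotment: 3 base + 1 × 4 alternates = 7. Respondent allotment: 3 base + 1 × 4 alternates = 7.
Petitioner peremptories used: #14, #3, #5 — 3 (the for-cause on #19 doesn't count).
Respondent peremptories used: #12, #15, #6, #2, #19, #1 — 6 (the for-cause on #18 doesn't count).
Remaining: (7 − 3) + (7 − 6) = 5.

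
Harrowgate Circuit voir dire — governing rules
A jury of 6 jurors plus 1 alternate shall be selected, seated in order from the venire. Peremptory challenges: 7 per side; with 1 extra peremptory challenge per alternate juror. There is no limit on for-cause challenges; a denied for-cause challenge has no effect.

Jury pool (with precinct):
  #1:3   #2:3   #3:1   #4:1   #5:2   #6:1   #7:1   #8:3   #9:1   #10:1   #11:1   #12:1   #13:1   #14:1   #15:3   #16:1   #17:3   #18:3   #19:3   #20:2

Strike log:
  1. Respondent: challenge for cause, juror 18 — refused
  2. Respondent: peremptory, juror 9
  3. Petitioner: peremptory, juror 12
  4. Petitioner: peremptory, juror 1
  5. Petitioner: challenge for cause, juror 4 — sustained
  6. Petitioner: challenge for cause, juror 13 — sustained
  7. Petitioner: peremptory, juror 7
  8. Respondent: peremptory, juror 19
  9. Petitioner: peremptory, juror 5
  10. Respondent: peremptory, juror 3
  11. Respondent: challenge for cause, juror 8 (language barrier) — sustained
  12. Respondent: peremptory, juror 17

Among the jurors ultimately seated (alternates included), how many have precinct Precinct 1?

Removed: #1, #3, #4, #5, #7, #8, #9, #12, #13, #17, #19.
Seated (7 incl. alternates): #2, #6, #10, #11, #14, #15, #16.
Of those, in Precinct 1: #6, #10, #11, #14, #16 → 5.

5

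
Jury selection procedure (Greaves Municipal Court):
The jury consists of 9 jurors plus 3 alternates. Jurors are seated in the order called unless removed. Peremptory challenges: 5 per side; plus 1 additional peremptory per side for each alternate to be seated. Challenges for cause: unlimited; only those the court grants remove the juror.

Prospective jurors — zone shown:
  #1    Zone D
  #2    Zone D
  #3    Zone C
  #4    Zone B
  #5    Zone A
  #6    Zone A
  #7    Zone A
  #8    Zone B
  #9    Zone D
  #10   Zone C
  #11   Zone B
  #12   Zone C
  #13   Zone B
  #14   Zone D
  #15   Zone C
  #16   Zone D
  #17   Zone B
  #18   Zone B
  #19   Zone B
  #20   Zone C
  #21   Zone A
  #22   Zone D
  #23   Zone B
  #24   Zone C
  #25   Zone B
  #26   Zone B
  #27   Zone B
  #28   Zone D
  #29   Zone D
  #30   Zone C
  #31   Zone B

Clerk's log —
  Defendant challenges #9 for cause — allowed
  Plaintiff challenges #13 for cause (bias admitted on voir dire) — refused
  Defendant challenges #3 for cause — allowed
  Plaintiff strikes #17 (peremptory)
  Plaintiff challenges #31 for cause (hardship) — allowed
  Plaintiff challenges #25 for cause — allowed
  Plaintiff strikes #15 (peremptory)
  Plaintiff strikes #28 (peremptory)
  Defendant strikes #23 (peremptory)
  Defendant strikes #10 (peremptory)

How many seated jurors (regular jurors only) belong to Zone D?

2

Removed: #3, #9, #10, #15, #17, #23, #25, #28, #31.
Seated jurors 1–9: #1, #2, #4, #5, #6, #7, #8, #11, #12 (alternates #13, #14, #16 not counted).
Of those, in Zone D: #1, #2 → 2.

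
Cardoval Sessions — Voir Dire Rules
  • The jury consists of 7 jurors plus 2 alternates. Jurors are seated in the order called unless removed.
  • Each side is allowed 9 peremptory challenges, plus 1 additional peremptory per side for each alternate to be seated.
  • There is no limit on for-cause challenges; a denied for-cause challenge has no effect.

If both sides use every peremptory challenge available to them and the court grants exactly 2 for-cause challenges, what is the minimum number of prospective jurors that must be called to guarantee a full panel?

Seats to fill: 7 + 2 alternates = 9.
Peremptories: 9 + 1×2 = 11 per side × 2 sides = 22.
For-cause removals: 2.
Minimum venire: 9 + 22 + 2 = 33.

33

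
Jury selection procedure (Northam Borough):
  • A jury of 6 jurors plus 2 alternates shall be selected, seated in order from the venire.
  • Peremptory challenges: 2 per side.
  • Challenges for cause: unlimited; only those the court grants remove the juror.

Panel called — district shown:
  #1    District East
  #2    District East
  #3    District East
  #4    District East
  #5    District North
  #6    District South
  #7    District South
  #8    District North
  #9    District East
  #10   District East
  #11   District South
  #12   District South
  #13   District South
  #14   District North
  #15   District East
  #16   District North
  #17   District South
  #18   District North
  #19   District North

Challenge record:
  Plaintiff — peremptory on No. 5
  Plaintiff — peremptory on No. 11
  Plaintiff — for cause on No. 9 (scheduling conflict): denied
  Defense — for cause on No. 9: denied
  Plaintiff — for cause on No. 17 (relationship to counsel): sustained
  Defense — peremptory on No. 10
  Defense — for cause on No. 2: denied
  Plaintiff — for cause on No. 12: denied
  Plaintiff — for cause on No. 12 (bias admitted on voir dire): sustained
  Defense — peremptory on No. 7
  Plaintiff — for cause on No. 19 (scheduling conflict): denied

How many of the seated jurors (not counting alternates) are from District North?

1

Removed: #5, #7, #10, #11, #12, #17.
Seated jurors 1–6: #1, #2, #3, #4, #6, #8 (alternates #9, #13 not counted).
Of those, in District North: #8 → 1.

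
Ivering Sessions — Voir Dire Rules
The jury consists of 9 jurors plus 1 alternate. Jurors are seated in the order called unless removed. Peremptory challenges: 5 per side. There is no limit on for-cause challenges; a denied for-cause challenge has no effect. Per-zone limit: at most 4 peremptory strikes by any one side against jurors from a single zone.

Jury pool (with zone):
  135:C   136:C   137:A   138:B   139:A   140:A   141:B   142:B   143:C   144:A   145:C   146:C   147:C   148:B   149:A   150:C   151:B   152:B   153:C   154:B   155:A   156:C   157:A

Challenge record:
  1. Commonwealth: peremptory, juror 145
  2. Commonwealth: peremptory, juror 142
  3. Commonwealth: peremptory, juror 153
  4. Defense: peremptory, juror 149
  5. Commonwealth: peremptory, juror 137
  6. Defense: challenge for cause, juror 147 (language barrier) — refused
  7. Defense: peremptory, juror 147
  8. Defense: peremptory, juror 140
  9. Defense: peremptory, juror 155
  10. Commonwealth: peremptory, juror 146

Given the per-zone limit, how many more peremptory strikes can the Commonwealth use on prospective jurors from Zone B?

0

Commonwealth peremptories so far: #145, #142, #153, #137, #146 — 5 of 5 used, 0 left overall.
Against Zone B: #142 — 1 used; per-zone cap 4 leaves 3.
Binding limit: min(0, 3) = 0.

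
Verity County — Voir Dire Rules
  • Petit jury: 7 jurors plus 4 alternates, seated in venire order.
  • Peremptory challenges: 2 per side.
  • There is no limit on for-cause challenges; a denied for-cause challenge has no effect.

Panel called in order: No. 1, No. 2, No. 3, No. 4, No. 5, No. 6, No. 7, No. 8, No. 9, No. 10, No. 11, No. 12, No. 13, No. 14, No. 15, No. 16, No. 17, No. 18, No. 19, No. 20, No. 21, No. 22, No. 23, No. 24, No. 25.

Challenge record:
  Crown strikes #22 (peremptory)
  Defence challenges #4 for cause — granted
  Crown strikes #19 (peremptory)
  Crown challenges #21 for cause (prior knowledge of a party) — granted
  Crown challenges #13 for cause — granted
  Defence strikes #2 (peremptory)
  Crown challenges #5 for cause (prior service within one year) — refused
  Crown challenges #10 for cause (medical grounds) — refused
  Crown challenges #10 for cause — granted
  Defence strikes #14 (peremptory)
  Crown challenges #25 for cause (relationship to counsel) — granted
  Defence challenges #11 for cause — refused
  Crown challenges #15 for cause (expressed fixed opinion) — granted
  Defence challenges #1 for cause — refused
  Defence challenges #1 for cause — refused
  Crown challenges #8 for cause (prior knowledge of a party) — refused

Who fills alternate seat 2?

12

Removed: #2, #4, #10, #13, #14, #15, #19, #21, #22, #25. (#1, #5, #8, #11 stay — for-cause denied.)
Seating in order: seats 1–7 → #1, #3, #5, #6, #7, #8, #9; alternates → #11, #12, #16, #17.
So alternate 2 is #12.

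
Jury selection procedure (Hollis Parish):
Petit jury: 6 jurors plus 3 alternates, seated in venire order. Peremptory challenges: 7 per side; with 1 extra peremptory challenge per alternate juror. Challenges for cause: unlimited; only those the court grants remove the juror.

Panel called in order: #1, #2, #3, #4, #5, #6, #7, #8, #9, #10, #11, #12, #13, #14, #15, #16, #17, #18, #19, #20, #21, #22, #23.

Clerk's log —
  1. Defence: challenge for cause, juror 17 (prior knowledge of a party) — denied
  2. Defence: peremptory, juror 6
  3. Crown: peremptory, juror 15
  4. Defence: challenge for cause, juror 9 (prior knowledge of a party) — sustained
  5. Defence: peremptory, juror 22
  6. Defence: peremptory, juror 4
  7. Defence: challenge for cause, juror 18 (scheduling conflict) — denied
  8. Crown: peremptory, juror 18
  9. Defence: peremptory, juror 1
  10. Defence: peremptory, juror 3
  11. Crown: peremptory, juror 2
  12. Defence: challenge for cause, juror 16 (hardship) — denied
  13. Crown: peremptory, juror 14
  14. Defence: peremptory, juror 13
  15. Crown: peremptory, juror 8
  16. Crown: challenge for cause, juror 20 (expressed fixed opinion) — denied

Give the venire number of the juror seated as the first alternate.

Removed: #1, #2, #3, #4, #6, #8, #9, #13, #14, #15, #18, #22. (#16, #17, #20 stay — for-cause denied.)
Seating in order: seats 1–6 → #5, #7, #10, #11, #12, #16; alternates → #17, #19, #20.
So alternate 1 is #17.

17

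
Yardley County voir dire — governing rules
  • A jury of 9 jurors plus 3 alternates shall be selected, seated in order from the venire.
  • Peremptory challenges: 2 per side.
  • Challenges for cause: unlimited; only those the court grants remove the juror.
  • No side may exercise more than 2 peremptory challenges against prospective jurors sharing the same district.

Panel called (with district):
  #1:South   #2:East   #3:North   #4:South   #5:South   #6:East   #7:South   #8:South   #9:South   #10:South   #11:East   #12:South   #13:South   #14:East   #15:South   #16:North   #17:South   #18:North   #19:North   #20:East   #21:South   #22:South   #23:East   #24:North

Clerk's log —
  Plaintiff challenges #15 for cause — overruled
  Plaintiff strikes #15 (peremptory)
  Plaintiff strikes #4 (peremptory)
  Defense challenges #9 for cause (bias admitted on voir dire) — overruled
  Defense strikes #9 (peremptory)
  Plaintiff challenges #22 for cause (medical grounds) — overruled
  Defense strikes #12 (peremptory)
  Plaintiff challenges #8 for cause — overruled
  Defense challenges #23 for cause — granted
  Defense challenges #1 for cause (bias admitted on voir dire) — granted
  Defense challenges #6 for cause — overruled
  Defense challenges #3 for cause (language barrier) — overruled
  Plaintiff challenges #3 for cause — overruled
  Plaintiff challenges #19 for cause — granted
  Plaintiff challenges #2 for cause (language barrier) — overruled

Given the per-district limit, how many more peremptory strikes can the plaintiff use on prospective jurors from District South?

Plaintiff peremptories so far: #15, #4 — 2 of 2 used, 0 left overall.
Against District South: #15, #4 — 2 used; per-district cap 2 leaves 0.
Binding limit: min(0, 0) = 0.

0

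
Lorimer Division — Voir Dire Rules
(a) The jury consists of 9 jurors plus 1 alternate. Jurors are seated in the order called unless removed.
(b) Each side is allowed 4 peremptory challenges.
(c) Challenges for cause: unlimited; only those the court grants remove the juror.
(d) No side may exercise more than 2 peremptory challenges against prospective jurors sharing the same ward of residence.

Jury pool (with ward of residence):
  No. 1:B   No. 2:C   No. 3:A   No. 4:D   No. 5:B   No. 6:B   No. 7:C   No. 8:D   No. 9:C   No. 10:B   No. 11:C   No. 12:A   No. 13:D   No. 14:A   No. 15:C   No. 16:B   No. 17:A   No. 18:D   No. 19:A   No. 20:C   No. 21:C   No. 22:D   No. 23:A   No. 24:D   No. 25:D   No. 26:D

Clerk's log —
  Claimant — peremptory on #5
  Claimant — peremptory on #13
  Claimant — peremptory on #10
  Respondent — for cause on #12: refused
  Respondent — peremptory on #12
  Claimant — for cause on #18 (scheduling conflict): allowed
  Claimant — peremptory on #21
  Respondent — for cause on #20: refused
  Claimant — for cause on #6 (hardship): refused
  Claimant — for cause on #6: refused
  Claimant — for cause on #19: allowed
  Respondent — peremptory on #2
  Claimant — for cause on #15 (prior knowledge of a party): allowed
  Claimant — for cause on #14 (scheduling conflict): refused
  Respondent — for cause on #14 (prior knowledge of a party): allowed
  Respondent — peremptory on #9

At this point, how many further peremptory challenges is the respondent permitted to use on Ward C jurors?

Respondent peremptories so far: #12, #2, #9 — 3 of 4 used, 1 left overall.
Against Ward C: #2, #9 — 2 used; per-ward cap 2 leaves 0.
Binding limit: min(1, 0) = 0.

0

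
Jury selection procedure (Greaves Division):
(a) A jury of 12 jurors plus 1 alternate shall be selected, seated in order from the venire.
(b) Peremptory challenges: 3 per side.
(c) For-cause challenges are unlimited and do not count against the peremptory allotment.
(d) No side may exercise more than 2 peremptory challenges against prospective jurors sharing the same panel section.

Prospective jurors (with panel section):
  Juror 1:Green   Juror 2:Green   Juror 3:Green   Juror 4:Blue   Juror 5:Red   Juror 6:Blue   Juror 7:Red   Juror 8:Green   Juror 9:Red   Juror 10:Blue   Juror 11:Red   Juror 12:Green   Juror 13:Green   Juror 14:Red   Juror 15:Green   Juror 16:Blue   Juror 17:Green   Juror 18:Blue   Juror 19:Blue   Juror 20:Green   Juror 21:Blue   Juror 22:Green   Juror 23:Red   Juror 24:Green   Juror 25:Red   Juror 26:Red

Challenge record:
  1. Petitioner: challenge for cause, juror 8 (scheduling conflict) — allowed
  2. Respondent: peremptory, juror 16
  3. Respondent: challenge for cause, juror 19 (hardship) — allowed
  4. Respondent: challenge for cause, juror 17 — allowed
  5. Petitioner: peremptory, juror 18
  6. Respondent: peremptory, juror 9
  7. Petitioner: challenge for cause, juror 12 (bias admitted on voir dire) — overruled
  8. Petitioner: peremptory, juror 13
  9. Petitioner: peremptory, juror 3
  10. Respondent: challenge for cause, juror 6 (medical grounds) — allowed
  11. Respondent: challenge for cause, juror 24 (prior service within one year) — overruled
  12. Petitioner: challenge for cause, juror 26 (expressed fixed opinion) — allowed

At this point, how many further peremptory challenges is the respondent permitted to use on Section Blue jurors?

1

Respondent peremptories so far: #16, #9 — 2 of 3 used, 1 left overall.
Against Section Blue: #16 — 1 used; per-section cap 2 leaves 1.
Binding limit: min(1, 1) = 1.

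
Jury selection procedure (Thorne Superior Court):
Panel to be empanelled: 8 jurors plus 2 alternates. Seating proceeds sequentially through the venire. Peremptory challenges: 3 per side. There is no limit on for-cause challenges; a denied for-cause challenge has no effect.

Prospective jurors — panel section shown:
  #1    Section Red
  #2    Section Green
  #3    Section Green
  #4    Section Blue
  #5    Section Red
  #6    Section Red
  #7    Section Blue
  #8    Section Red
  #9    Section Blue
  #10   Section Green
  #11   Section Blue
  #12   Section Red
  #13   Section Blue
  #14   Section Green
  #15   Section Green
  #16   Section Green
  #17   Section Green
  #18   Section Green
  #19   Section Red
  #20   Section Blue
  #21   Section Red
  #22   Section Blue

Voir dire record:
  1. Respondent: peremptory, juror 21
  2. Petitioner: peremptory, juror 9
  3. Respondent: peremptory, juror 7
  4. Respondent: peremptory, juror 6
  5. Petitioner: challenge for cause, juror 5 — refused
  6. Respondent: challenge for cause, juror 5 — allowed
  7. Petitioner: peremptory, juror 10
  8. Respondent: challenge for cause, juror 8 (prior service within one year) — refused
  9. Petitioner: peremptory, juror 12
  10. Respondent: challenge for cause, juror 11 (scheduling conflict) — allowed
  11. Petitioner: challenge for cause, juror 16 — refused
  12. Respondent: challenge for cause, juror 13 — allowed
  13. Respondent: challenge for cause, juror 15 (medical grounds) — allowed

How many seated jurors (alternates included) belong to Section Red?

3

Removed: #5, #6, #7, #9, #10, #11, #12, #13, #15, #21.
Seated (10 incl. alternates): #1, #2, #3, #4, #8, #14, #16, #17, #18, #19.
Of those, in Section Red: #1, #8, #19 → 3.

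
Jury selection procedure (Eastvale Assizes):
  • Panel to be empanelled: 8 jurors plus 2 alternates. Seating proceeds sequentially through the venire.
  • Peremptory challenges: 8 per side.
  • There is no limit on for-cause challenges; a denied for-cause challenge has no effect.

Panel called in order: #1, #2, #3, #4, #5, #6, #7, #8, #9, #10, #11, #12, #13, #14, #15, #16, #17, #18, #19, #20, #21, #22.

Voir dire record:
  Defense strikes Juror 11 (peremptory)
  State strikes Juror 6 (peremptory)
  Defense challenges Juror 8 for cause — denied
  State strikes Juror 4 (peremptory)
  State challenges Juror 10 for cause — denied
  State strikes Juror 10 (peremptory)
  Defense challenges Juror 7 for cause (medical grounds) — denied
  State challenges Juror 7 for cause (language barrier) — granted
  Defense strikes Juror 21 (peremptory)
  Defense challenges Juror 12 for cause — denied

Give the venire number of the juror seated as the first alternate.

Removed: #4, #6, #7, #10, #11, #21. (#8, #12 stay — for-cause denied.)
Seating in order: seats 1–8 → #1, #2, #3, #5, #8, #9, #12, #13; alternates → #14, #15.
So alternate 1 is #14.

14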